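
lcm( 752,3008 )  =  3008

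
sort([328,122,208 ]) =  [ 122,  208,328] 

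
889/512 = 889/512 = 1.74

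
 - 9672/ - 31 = 312 + 0/1 =312.00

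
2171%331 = 185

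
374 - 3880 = -3506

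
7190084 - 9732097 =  - 2542013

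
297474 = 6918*43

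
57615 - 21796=35819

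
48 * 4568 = 219264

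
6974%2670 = 1634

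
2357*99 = 233343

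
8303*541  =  4491923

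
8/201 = 8/201= 0.04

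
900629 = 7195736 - 6295107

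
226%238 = 226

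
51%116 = 51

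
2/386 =1/193= 0.01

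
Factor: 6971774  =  2^1*29^1*71^1*1693^1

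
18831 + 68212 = 87043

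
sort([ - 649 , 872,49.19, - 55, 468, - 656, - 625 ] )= [ - 656, - 649, - 625, - 55,49.19, 468,872] 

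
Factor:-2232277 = -443^1*5039^1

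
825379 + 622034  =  1447413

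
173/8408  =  173/8408= 0.02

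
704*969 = 682176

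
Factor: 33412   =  2^2*8353^1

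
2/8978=1/4489  =  0.00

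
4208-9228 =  - 5020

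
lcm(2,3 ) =6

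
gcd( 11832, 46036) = 68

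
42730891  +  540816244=583547135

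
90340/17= 5314 + 2/17 = 5314.12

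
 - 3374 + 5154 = 1780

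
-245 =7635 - 7880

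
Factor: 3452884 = 2^2*269^1*3209^1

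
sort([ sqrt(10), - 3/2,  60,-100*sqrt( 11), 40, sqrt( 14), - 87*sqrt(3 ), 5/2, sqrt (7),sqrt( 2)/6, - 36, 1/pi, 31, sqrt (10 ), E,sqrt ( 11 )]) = [  -  100*sqrt (11 ), - 87*sqrt( 3), - 36, - 3/2,sqrt( 2)/6, 1/pi, 5/2, sqrt( 7), E , sqrt ( 10),sqrt(10) , sqrt( 11) , sqrt (14),31,  40 , 60] 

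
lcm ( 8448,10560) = 42240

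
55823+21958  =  77781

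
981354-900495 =80859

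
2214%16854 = 2214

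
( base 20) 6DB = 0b101001101111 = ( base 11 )2009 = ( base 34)2AJ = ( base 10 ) 2671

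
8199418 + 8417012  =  16616430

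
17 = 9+8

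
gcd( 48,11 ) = 1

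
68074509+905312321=973386830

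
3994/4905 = 3994/4905 =0.81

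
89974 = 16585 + 73389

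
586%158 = 112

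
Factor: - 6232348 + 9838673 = 5^2*144253^1 = 3606325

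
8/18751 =8/18751 =0.00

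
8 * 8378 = 67024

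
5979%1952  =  123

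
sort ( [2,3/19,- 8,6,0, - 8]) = [  -  8,  -  8,0,3/19, 2,  6 ]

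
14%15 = 14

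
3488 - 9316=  -5828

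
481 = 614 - 133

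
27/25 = 27/25 = 1.08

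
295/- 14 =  - 295/14= - 21.07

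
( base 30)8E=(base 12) 192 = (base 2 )11111110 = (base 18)E2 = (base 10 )254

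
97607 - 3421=94186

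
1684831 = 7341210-5656379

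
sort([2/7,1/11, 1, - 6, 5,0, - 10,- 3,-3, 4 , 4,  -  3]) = [ - 10, - 6, - 3, - 3,-3, 0,1/11 , 2/7,1,4,  4 , 5 ] 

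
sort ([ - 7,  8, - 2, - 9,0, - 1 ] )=[ - 9, - 7, -2,-1, 0 , 8]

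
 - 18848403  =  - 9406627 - 9441776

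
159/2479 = 159/2479 = 0.06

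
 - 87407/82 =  - 1066  +  5/82 = - 1065.94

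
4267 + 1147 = 5414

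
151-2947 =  - 2796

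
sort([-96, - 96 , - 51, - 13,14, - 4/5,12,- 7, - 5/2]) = [-96,-96,  -  51,-13,-7,-5/2,- 4/5, 12,14 ] 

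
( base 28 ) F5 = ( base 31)dm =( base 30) e5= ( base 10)425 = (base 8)651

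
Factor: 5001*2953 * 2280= 2^3*3^2 *5^1*19^1 * 1667^1*2953^1=33670932840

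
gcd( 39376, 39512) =8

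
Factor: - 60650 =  - 2^1*5^2*1213^1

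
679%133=14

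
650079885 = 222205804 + 427874081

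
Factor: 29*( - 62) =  - 1798=- 2^1*29^1*31^1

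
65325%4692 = 4329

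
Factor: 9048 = 2^3*3^1 * 13^1* 29^1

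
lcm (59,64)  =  3776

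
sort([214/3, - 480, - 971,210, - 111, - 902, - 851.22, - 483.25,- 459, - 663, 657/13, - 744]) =[ - 971,  -  902 , - 851.22, - 744,- 663, -483.25, - 480, - 459, - 111,657/13,214/3,210] 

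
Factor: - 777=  - 3^1*7^1*37^1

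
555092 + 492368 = 1047460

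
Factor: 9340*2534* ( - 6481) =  - 153389456360 =- 2^3*5^1*7^1 * 181^1 * 467^1*6481^1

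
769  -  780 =  -  11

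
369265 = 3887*95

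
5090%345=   260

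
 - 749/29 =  - 26 + 5/29 =-25.83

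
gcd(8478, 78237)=9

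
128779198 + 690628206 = 819407404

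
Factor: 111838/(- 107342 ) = -191^ ( - 1 )*199^1 = - 199/191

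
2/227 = 2/227=0.01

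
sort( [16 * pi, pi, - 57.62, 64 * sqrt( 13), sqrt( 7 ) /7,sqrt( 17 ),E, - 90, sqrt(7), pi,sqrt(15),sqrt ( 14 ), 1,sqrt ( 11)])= [  -  90, - 57.62,sqrt( 7)/7, 1,sqrt( 7),E,pi, pi,sqrt( 11), sqrt( 14), sqrt( 15),sqrt(17),16 * pi, 64 * sqrt( 13)]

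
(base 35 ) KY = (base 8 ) 1336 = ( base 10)734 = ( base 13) 446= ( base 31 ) NL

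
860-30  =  830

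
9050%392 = 34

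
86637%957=507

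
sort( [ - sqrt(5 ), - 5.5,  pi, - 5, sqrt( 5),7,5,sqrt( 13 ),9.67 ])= [ - 5.5, - 5, - sqrt(5), sqrt( 5),pi,sqrt( 13),5,7, 9.67 ] 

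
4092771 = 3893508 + 199263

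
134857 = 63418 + 71439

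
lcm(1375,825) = 4125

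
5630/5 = 1126=1126.00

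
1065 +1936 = 3001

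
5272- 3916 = 1356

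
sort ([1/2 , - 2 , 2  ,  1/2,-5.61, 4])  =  [-5.61, - 2, 1/2 , 1/2, 2, 4] 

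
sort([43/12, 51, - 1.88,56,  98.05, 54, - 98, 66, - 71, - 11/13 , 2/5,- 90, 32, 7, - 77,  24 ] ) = [ - 98, - 90 ,- 77, - 71, - 1.88,  -  11/13,2/5,43/12,7, 24,32,51,54,56,  66,98.05 ] 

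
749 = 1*749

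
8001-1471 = 6530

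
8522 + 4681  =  13203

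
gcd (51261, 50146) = 1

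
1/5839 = 1/5839 = 0.00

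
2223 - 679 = 1544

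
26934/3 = 8978 = 8978.00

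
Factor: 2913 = 3^1*971^1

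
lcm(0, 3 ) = 0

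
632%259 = 114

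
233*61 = 14213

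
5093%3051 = 2042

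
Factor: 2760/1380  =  2  =  2^1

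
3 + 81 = 84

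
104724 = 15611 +89113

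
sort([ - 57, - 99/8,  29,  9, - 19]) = [ - 57,  -  19, - 99/8,  9,29]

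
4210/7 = 601 + 3/7  =  601.43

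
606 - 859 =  - 253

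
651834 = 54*12071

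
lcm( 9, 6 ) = 18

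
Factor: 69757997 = 43^1*71^1*73^1*313^1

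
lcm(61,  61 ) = 61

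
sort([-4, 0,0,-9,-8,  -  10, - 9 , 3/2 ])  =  [  -  10, - 9, - 9, - 8,  -  4 , 0, 0,3/2 ]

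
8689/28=8689/28  =  310.32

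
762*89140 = 67924680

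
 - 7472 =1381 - 8853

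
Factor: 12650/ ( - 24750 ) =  - 23/45 = - 3^( - 2 )*5^( - 1)*23^1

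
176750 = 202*875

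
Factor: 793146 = 2^1*3^1 *67^1*1973^1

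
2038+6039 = 8077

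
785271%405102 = 380169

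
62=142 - 80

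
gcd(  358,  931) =1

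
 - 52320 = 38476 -90796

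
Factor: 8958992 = 2^4*7^1*41^1*1951^1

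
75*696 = 52200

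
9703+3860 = 13563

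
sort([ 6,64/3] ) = [ 6,64/3 ]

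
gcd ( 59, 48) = 1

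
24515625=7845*3125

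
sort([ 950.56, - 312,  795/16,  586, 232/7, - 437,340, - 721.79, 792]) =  [ -721.79,-437, - 312 , 232/7,795/16,340, 586, 792,950.56 ]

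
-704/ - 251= 704/251=   2.80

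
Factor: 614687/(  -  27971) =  - 83^( - 1)*337^(  -  1) * 614687^1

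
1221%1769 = 1221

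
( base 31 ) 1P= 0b111000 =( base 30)1Q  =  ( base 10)56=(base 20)2g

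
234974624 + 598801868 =833776492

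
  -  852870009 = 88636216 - 941506225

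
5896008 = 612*9634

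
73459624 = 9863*7448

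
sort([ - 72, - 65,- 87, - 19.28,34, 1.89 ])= [ - 87, - 72 ,-65, -19.28,1.89,  34] 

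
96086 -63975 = 32111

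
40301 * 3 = 120903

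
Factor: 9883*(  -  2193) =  - 3^1*17^1*43^1 * 9883^1 = - 21673419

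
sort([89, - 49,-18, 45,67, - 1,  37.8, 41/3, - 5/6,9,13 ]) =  [ - 49,-18, - 1 ,- 5/6, 9, 13, 41/3, 37.8,45, 67,  89 ] 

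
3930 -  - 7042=10972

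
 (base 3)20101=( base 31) 5H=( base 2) 10101100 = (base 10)172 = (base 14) C4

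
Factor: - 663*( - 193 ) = 3^1*13^1*17^1*193^1=127959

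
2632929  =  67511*39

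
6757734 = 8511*794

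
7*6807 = 47649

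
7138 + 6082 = 13220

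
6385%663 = 418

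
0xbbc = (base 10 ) 3004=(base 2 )101110111100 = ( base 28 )3n8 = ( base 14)1148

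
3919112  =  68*57634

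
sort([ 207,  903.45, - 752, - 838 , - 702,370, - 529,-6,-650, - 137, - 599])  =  [-838,-752, - 702, - 650, - 599,-529, - 137  , - 6,207 , 370, 903.45]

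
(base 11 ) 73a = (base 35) pf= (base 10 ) 890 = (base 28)13m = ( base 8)1572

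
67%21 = 4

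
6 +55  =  61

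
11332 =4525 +6807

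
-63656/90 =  - 31828/45 = -  707.29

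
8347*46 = 383962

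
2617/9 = 290+7/9 = 290.78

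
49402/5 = 9880  +  2/5 = 9880.40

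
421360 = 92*4580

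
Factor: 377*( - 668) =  -2^2*13^1*29^1* 167^1 = - 251836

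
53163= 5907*9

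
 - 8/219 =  - 1+211/219 =- 0.04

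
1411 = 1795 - 384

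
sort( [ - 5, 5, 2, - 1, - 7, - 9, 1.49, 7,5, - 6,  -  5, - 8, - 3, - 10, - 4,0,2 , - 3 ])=[ - 10, - 9, - 8,-7, - 6, -5, - 5, - 4, - 3, - 3, - 1,0,  1.49, 2, 2, 5, 5, 7 ]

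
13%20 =13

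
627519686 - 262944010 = 364575676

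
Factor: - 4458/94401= - 2^1*3^( - 1) * 17^( - 1) * 617^( - 1)*743^1= - 1486/31467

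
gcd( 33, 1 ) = 1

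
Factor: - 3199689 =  - 3^3* 17^1*6971^1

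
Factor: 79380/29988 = 45/17 = 3^2*5^1*17^( - 1) 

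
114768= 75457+39311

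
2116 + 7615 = 9731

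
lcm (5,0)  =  0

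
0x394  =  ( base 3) 1020221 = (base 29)12h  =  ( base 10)916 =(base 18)2EG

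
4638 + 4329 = 8967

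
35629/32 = 1113 + 13/32 = 1113.41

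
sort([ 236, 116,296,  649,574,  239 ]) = [ 116,236, 239, 296, 574, 649 ]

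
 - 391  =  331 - 722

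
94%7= 3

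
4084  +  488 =4572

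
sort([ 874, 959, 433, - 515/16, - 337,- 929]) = [ - 929, - 337, - 515/16, 433,874,959 ] 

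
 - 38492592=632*(- 60906 )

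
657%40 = 17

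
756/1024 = 189/256 = 0.74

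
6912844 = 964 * 7171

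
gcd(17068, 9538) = 502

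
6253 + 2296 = 8549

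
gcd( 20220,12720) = 60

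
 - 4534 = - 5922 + 1388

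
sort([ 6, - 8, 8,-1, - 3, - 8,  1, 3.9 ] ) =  [ - 8, - 8,-3, - 1, 1, 3.9, 6,8]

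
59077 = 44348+14729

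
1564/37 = 1564/37 = 42.27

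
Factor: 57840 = 2^4 * 3^1*5^1* 241^1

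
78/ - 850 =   -  1 + 386/425= - 0.09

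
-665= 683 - 1348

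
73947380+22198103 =96145483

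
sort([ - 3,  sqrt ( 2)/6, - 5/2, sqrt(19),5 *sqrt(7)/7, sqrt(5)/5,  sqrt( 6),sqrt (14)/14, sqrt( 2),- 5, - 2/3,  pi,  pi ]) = [ - 5 ,- 3, - 5/2, - 2/3, sqrt(2)/6,sqrt(14 ) /14, sqrt(5)/5, sqrt(2), 5*sqrt(7) /7, sqrt(6) , pi,  pi,sqrt( 19 ) ] 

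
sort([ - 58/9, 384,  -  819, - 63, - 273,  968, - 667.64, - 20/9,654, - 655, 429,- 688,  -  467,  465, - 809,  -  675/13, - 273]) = [ - 819, - 809, - 688, -667.64, - 655, -467, - 273 , - 273, - 63, - 675/13, -58/9 , - 20/9, 384, 429,  465,654,968] 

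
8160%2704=48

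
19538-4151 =15387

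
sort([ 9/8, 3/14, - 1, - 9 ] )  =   [ - 9,-1, 3/14,9/8]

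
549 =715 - 166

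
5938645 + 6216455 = 12155100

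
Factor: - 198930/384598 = -15/29=- 3^1*5^1*29^( - 1)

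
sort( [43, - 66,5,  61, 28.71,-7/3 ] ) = [  -  66, - 7/3,5,  28.71,43,  61]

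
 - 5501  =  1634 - 7135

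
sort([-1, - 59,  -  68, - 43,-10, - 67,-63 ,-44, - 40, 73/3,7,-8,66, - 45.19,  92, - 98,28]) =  [ - 98, - 68, - 67,-63,-59, - 45.19 ,-44,-43, - 40, - 10, - 8,-1,7, 73/3,28,66,92 ]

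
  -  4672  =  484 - 5156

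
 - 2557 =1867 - 4424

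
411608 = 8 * 51451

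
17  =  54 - 37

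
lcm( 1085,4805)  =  33635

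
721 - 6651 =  - 5930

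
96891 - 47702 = 49189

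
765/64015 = 153/12803 = 0.01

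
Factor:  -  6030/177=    - 2^1*3^1 *5^1*59^ ( - 1 )*67^1 =- 2010/59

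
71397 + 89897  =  161294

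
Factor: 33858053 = 337^1*100469^1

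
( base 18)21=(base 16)25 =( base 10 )37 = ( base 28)19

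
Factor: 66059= 7^1*9437^1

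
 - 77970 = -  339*230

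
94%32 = 30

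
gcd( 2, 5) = 1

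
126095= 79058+47037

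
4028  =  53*76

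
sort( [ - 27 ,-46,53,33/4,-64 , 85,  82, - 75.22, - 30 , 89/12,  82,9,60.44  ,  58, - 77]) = [ - 77, - 75.22, - 64, - 46, - 30, - 27, 89/12,  33/4, 9,53,58, 60.44, 82, 82, 85]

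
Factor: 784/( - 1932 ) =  - 28/69 = - 2^2*3^ (-1) * 7^1*23^( - 1 )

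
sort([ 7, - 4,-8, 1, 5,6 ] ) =[-8,-4,  1,5, 6,  7] 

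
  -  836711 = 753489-1590200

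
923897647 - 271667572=652230075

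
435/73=435/73 = 5.96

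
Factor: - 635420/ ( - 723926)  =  317710/361963 = 2^1*5^1*7^( - 2)*83^(-1)*89^( - 1)*31771^1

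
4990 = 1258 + 3732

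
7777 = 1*7777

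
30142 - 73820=  -  43678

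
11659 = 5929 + 5730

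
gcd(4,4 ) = 4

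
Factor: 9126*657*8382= 2^2*3^6*11^1*13^2*73^1 * 127^1 = 50256644724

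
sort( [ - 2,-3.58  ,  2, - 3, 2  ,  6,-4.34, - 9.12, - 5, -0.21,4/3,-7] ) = [-9.12, - 7 ,-5, - 4.34, - 3.58, - 3 , - 2, - 0.21,4/3, 2, 2,6 ] 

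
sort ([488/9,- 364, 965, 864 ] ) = [  -  364,488/9, 864, 965 ] 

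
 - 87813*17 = - 1492821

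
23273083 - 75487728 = - 52214645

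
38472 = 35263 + 3209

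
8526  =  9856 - 1330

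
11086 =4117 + 6969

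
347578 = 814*427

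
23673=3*7891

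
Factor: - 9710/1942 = - 5^1  =  - 5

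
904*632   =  571328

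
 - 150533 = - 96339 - 54194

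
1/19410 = 1/19410 = 0.00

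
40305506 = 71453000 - 31147494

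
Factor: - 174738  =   -2^1*3^1 *29123^1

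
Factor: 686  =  2^1*7^3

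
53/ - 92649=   - 1 + 92596/92649 = -0.00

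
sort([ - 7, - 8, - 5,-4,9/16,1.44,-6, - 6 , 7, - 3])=[  -  8, - 7,-6,-6, - 5, - 4, -3, 9/16, 1.44 , 7] 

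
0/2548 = 0= 0.00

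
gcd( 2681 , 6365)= 1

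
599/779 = 599/779 = 0.77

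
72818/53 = 72818/53 =1373.92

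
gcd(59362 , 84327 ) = 1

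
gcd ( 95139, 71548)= 31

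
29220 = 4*7305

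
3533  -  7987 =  - 4454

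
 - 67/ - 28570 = 67/28570=0.00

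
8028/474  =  1338/79 = 16.94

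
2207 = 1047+1160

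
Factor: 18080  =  2^5 * 5^1*113^1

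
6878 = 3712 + 3166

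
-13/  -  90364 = 13/90364 = 0.00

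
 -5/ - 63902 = 5/63902 = 0.00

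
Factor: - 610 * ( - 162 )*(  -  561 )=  - 55438020 = - 2^2*3^5*5^1 * 11^1*17^1 * 61^1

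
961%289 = 94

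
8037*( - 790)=-6349230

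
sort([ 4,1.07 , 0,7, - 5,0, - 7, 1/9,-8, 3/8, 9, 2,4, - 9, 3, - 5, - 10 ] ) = [ - 10, - 9, - 8, - 7, - 5, - 5,0,0,1/9,3/8,1.07,2,3,4,4, 7,9]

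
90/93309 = 30/31103 = 0.00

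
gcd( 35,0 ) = 35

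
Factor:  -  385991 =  - 385991^1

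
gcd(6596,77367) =17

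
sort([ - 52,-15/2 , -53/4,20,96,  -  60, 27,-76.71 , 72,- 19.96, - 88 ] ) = [-88, - 76.71, - 60,-52,-19.96, -53/4, - 15/2 , 20 , 27,  72,96 ] 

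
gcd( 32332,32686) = 118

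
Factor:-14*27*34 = -12852 = -2^2*3^3*7^1 *17^1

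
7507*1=7507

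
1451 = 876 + 575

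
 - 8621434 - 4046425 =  - 12667859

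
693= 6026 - 5333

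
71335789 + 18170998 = 89506787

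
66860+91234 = 158094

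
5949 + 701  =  6650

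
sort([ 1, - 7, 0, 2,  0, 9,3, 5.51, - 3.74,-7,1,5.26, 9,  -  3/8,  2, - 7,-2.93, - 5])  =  [ - 7, - 7,-7, - 5, - 3.74, - 2.93,  -  3/8 , 0,0, 1,1 , 2,2, 3, 5.26,  5.51,9,9 ] 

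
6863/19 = 361 + 4/19= 361.21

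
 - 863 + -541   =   - 1404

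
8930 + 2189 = 11119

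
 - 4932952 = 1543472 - 6476424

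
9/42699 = 3/14233 = 0.00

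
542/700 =271/350   =  0.77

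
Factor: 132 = 2^2*3^1*11^1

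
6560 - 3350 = 3210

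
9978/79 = 9978/79 = 126.30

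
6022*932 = 5612504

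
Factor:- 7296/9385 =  - 2^7 * 3^1*5^( - 1)*19^1*1877^ ( - 1) 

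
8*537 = 4296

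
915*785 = 718275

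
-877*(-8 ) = 7016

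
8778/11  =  798= 798.00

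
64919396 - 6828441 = 58090955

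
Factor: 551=19^1*29^1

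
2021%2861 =2021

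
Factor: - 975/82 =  - 2^( - 1 ) *3^1 *5^2*13^1*  41^( - 1)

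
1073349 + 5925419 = 6998768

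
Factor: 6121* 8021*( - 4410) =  - 216515745810 = - 2^1*3^2*5^1 * 7^2*13^1* 617^1 * 6121^1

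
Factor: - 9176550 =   -  2^1*3^1 * 5^2 * 131^1*467^1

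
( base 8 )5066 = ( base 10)2614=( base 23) 4lf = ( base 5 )40424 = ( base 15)b94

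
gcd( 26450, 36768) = 2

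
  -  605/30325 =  - 1+5944/6065 = - 0.02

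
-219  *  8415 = - 1842885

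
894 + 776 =1670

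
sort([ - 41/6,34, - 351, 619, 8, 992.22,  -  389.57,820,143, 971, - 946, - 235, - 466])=[ - 946, - 466, - 389.57, - 351,-235, - 41/6, 8, 34,143, 619 , 820, 971, 992.22]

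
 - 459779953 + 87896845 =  - 371883108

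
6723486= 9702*693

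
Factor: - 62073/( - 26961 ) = 99/43 = 3^2*11^1 * 43^ ( - 1 ) 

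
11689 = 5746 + 5943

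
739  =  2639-1900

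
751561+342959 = 1094520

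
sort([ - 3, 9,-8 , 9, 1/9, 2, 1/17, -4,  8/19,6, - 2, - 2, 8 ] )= [ - 8,- 4, - 3,-2, - 2, 1/17, 1/9, 8/19, 2, 6,  8, 9 , 9] 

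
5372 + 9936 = 15308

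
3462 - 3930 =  - 468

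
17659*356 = 6286604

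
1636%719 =198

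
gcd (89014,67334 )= 2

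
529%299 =230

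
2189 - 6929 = - 4740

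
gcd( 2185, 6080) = 95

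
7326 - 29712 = -22386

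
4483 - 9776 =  - 5293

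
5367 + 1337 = 6704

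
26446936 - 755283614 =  - 728836678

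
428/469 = 428/469 = 0.91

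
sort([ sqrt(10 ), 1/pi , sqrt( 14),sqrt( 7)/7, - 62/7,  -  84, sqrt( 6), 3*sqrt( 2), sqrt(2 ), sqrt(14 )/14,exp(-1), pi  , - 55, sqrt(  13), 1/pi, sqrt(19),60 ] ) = [-84, - 55, -62/7,sqrt( 14 )/14,1/pi, 1/pi, exp( - 1),  sqrt( 7 )/7,sqrt( 2),sqrt( 6),  pi , sqrt( 10), sqrt( 13), sqrt( 14), 3*sqrt (2) , sqrt(19), 60]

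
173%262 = 173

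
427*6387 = 2727249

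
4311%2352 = 1959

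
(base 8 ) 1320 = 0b1011010000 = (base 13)435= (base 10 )720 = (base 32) MG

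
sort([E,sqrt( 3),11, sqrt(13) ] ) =[ sqrt( 3), E,sqrt( 13), 11]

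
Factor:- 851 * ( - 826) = 2^1 * 7^1*23^1*37^1 * 59^1 = 702926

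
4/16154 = 2/8077 = 0.00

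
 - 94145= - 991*95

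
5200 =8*650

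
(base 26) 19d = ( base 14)49d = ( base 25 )1BN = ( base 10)923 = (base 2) 1110011011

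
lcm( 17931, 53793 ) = 53793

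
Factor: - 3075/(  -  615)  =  5^1 = 5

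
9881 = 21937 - 12056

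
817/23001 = 817/23001  =  0.04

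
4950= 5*990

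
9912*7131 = 70682472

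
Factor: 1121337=3^3*7^1*17^1*349^1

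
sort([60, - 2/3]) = [ - 2/3, 60]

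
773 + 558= 1331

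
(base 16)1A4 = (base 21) K0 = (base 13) 264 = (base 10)420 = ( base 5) 3140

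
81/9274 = 81/9274  =  0.01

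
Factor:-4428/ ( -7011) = 2^2*3^1*19^( - 1 ) = 12/19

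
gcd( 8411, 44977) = 1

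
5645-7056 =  - 1411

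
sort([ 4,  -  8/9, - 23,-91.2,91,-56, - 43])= [ - 91.2, - 56, - 43, - 23, - 8/9, 4,91]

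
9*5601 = 50409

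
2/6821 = 2/6821 = 0.00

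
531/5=106 + 1/5 = 106.20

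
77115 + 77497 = 154612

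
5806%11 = 9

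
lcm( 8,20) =40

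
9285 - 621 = 8664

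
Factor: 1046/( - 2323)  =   - 2^1*23^( - 1 )*  101^(-1)*523^1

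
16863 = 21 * 803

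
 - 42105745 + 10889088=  - 31216657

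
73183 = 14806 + 58377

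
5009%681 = 242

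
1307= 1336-29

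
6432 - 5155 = 1277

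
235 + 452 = 687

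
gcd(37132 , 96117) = 1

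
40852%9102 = 4444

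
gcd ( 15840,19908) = 36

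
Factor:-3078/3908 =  - 2^( - 1 )*3^4*19^1*977^( -1) = - 1539/1954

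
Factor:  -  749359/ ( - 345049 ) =13^1*17^( - 1)*59^1*977^1*20297^ ( - 1 ) 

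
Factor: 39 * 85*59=3^1*5^1*13^1*17^1*59^1 = 195585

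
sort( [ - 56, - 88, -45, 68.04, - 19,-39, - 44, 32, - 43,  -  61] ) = [ - 88, - 61, - 56, - 45, - 44, - 43, - 39, - 19, 32,68.04]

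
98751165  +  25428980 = 124180145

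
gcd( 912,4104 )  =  456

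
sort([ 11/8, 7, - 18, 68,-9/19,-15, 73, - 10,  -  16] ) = [- 18,- 16, - 15, - 10, - 9/19,  11/8, 7,68, 73]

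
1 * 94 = 94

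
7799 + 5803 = 13602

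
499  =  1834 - 1335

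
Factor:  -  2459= -2459^1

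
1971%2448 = 1971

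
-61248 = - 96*638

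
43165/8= 5395 + 5/8 = 5395.62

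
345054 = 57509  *6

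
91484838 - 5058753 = 86426085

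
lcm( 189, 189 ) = 189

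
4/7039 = 4/7039 = 0.00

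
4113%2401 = 1712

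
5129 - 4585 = 544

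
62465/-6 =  -62465/6 = -10410.83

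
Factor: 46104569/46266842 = 2^( - 1) * 7^1*131^( - 1)*1091^1 * 6037^1*176591^( - 1) 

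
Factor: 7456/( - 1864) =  - 2^2 = - 4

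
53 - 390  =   - 337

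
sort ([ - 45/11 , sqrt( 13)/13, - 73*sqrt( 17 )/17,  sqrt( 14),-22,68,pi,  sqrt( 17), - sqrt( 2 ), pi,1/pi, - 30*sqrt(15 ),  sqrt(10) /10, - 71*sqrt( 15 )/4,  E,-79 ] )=[ - 30*sqrt(15),  -  79, - 71*sqrt(15 )/4, - 22,  -  73*sqrt( 17 )/17, - 45/11, - sqrt (2), sqrt(13)/13, sqrt(10)/10, 1/pi, E, pi,  pi , sqrt( 14 ) , sqrt( 17) , 68]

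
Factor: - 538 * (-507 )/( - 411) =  - 90922/137=- 2^1 * 13^2 * 137^( - 1) *269^1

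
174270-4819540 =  - 4645270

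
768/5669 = 768/5669= 0.14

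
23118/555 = 7706/185 = 41.65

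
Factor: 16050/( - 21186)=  - 3^( - 1 ) * 5^2*11^(-1 )= - 25/33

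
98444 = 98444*1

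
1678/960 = 1+359/480 = 1.75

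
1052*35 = 36820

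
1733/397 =1733/397=4.37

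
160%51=7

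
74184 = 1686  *44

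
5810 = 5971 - 161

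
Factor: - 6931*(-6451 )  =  44711881 = 29^1 * 239^1*6451^1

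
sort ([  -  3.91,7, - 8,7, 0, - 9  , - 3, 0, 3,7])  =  [ - 9,  -  8,-3.91,-3, 0, 0,3,7, 7, 7 ]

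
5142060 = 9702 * 530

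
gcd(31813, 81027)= 1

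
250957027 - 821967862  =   - 571010835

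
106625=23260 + 83365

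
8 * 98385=787080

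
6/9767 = 6/9767 = 0.00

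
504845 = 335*1507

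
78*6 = 468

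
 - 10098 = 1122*(-9)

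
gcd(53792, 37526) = 2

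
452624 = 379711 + 72913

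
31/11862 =31/11862 = 0.00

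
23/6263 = 23/6263= 0.00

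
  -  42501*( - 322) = 13685322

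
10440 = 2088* 5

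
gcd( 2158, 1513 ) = 1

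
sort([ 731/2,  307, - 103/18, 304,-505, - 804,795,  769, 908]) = [-804, - 505,  -  103/18,304, 307, 731/2,769, 795,908]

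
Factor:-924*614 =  - 2^3*3^1*7^1 * 11^1 * 307^1= -567336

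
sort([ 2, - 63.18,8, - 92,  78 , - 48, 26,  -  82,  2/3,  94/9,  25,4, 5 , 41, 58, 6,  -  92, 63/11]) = [  -  92,-92, - 82  , -63.18,-48,2/3,2, 4,  5,63/11,6,8,94/9, 25, 26,41, 58, 78]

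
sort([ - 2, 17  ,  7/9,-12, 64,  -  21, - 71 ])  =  [ - 71, - 21,  -  12,-2,7/9,17, 64]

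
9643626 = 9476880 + 166746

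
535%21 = 10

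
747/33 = 22 + 7/11 = 22.64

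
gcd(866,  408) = 2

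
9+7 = 16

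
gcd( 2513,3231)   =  359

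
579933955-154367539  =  425566416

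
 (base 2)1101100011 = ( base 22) 1H9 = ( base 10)867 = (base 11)719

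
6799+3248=10047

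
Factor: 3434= 2^1*17^1 *101^1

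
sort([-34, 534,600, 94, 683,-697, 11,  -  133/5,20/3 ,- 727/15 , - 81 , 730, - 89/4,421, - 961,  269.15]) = [-961, - 697, - 81,-727/15,  -  34,-133/5,-89/4, 20/3, 11,94,269.15, 421,  534, 600,683,730 ]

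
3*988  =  2964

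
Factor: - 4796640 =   -  2^5*3^2  *5^1*3331^1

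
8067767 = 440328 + 7627439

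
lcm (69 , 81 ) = 1863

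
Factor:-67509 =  - 3^2*13^1*577^1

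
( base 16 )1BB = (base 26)H1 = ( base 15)1E8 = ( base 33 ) de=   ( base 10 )443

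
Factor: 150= 2^1*3^1*5^2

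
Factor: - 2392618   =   - 2^1*1196309^1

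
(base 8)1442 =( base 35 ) mw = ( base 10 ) 802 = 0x322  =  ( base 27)12j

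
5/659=5/659= 0.01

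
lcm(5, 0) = 0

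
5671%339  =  247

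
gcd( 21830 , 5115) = 5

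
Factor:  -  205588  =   - 2^2*103^1*499^1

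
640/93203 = 640/93203= 0.01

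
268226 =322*833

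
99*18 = 1782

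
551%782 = 551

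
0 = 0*5012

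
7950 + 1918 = 9868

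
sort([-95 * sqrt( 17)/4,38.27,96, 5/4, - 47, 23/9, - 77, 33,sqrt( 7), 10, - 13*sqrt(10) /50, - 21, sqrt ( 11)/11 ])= [-95*sqrt(17)/4, - 77, - 47,-21, - 13*sqrt(10) /50,sqrt(11)/11, 5/4,  23/9,sqrt (7 ),10, 33, 38.27,96]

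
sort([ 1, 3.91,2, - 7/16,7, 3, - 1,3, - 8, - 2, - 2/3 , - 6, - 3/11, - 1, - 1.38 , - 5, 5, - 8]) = [ - 8,- 8, - 6,-5, -2, - 1.38,  -  1 , - 1, - 2/3, - 7/16, - 3/11,1,2, 3, 3, 3.91, 5, 7]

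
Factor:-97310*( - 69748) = 2^3  *  5^1*7^1*37^1*47^1*53^1*263^1 = 6787177880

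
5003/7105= 5003/7105 = 0.70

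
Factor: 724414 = 2^1*109^1*3323^1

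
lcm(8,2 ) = 8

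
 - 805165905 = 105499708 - 910665613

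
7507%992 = 563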